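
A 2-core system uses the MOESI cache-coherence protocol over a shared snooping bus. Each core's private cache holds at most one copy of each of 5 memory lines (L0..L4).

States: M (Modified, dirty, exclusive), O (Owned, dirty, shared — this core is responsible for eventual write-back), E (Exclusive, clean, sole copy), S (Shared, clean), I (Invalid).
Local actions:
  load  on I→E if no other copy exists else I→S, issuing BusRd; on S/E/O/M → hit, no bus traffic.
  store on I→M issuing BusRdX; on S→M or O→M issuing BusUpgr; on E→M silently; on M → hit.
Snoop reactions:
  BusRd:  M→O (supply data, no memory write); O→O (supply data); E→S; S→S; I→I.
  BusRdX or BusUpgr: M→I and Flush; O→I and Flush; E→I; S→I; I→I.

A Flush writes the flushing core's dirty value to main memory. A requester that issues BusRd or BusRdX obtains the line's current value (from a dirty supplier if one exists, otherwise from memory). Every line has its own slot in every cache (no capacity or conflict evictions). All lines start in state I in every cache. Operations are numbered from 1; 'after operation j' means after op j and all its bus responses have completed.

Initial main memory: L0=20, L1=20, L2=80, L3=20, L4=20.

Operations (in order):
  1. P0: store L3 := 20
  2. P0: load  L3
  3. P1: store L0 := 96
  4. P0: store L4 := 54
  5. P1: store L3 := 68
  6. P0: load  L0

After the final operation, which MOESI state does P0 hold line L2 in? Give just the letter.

state = I

  op1 P0: store L3 := 20 → M/I on L3; bus BusRdX; mem=20
  op2 P0: load  L3 → M/I on L3; bus (none); mem=20
  op3 P1: store L0 := 96 → I/M on L0; bus BusRdX; mem=20
  op4 P0: store L4 := 54 → M/I on L4; bus BusRdX; mem=20
  op5 P1: store L3 := 68 → I/M on L3; bus BusRdX Flush; mem=20
  op6 P0: load  L0 → S/O on L0; bus BusRd; mem=20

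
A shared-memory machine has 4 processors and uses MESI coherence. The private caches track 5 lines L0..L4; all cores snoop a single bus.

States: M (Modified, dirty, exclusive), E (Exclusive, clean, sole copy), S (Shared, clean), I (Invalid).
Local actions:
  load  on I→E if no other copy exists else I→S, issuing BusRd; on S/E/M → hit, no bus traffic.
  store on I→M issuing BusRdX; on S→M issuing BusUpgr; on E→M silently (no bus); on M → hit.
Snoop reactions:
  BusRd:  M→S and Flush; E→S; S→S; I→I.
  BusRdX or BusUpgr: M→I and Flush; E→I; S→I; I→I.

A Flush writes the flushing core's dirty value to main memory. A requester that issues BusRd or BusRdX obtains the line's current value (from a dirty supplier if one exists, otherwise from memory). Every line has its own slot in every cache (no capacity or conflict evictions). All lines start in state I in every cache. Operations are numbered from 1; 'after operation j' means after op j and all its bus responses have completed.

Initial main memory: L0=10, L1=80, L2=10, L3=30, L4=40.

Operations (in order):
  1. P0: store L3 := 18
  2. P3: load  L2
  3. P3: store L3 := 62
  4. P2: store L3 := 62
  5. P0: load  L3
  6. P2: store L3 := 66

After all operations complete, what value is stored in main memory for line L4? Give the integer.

memory[L4] = 40

  op1 P0: store L3 := 18 → M/I/I/I on L3; bus BusRdX; mem=30
  op2 P3: load  L2 → I/I/I/E on L2; bus BusRd; mem=10
  op3 P3: store L3 := 62 → I/I/I/M on L3; bus BusRdX Flush; mem=18
  op4 P2: store L3 := 62 → I/I/M/I on L3; bus BusRdX Flush; mem=62
  op5 P0: load  L3 → S/I/S/I on L3; bus BusRd Flush; mem=62
  op6 P2: store L3 := 66 → I/I/M/I on L3; bus BusUpgr; mem=62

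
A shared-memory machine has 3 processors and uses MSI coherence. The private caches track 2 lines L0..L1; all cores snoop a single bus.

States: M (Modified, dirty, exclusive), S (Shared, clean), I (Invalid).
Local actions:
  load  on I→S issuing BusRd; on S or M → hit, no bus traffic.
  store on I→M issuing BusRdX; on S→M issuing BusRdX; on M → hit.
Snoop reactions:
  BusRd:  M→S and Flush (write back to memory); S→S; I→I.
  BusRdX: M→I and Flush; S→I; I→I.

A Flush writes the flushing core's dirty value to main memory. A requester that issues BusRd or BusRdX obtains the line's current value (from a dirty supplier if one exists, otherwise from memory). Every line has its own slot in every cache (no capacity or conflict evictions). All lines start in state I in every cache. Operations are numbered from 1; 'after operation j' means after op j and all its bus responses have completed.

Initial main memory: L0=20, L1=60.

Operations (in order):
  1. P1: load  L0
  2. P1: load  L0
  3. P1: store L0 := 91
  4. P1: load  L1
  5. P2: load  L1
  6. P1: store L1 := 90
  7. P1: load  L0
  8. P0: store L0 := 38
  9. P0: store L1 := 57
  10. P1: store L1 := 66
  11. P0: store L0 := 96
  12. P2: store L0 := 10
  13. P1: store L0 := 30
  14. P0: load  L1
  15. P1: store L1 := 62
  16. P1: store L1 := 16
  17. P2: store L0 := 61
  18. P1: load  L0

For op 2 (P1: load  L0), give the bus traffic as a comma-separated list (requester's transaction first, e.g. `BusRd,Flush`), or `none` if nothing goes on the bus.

  op1 P1: load  L0 → I/S/I on L0; bus BusRd; mem=20
  op2 P1: load  L0 → I/S/I on L0; bus (none); mem=20
  op3 P1: store L0 := 91 → I/M/I on L0; bus BusRdX; mem=20
  op4 P1: load  L1 → I/S/I on L1; bus BusRd; mem=60
  op5 P2: load  L1 → I/S/S on L1; bus BusRd; mem=60
  op6 P1: store L1 := 90 → I/M/I on L1; bus BusRdX; mem=60
  op7 P1: load  L0 → I/M/I on L0; bus (none); mem=20
  op8 P0: store L0 := 38 → M/I/I on L0; bus BusRdX Flush; mem=91
  op9 P0: store L1 := 57 → M/I/I on L1; bus BusRdX Flush; mem=90
  op10 P1: store L1 := 66 → I/M/I on L1; bus BusRdX Flush; mem=57
  op11 P0: store L0 := 96 → M/I/I on L0; bus (none); mem=91
  op12 P2: store L0 := 10 → I/I/M on L0; bus BusRdX Flush; mem=96
  op13 P1: store L0 := 30 → I/M/I on L0; bus BusRdX Flush; mem=10
  op14 P0: load  L1 → S/S/I on L1; bus BusRd Flush; mem=66
  op15 P1: store L1 := 62 → I/M/I on L1; bus BusRdX; mem=66
  op16 P1: store L1 := 16 → I/M/I on L1; bus (none); mem=66
  op17 P2: store L0 := 61 → I/I/M on L0; bus BusRdX Flush; mem=30
  op18 P1: load  L0 → I/S/S on L0; bus BusRd Flush; mem=61

bus = none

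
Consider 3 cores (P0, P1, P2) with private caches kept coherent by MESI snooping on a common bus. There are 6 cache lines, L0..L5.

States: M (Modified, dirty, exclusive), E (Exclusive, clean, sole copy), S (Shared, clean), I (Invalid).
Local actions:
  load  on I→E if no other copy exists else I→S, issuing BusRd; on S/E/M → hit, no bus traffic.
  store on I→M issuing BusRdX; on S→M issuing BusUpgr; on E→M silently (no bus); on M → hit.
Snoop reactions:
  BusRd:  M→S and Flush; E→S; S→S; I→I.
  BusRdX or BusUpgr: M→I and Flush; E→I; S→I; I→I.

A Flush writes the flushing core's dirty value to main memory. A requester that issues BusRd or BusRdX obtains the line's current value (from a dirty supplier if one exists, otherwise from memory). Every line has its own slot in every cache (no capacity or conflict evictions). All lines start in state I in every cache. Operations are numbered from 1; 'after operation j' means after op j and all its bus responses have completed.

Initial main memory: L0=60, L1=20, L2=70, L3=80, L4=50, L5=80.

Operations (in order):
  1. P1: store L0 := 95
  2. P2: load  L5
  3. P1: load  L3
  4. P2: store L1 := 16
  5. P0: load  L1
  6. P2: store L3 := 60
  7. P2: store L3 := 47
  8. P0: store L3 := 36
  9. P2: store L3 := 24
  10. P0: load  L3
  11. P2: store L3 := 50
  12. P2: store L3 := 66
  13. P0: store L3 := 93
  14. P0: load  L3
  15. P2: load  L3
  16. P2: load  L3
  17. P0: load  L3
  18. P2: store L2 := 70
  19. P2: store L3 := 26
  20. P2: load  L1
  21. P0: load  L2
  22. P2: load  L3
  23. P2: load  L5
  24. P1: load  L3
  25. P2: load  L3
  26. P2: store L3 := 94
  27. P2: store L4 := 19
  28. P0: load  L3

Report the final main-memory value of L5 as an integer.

memory[L5] = 80

1. P1: store L0 := 95  bus=[BusRdX]  L0: P0=I P1=M P2=I  mem[L0]=60
2. P2: load  L5  bus=[BusRd]  L5: P0=I P1=I P2=E  mem[L5]=80
3. P1: load  L3  bus=[BusRd]  L3: P0=I P1=E P2=I  mem[L3]=80
4. P2: store L1 := 16  bus=[BusRdX]  L1: P0=I P1=I P2=M  mem[L1]=20
5. P0: load  L1  bus=[BusRd,Flush]  L1: P0=S P1=I P2=S  mem[L1]=16
6. P2: store L3 := 60  bus=[BusRdX]  L3: P0=I P1=I P2=M  mem[L3]=80
7. P2: store L3 := 47  bus=[-]  L3: P0=I P1=I P2=M  mem[L3]=80
8. P0: store L3 := 36  bus=[BusRdX,Flush]  L3: P0=M P1=I P2=I  mem[L3]=47
9. P2: store L3 := 24  bus=[BusRdX,Flush]  L3: P0=I P1=I P2=M  mem[L3]=36
10. P0: load  L3  bus=[BusRd,Flush]  L3: P0=S P1=I P2=S  mem[L3]=24
11. P2: store L3 := 50  bus=[BusUpgr]  L3: P0=I P1=I P2=M  mem[L3]=24
12. P2: store L3 := 66  bus=[-]  L3: P0=I P1=I P2=M  mem[L3]=24
13. P0: store L3 := 93  bus=[BusRdX,Flush]  L3: P0=M P1=I P2=I  mem[L3]=66
14. P0: load  L3  bus=[-]  L3: P0=M P1=I P2=I  mem[L3]=66
15. P2: load  L3  bus=[BusRd,Flush]  L3: P0=S P1=I P2=S  mem[L3]=93
16. P2: load  L3  bus=[-]  L3: P0=S P1=I P2=S  mem[L3]=93
17. P0: load  L3  bus=[-]  L3: P0=S P1=I P2=S  mem[L3]=93
18. P2: store L2 := 70  bus=[BusRdX]  L2: P0=I P1=I P2=M  mem[L2]=70
19. P2: store L3 := 26  bus=[BusUpgr]  L3: P0=I P1=I P2=M  mem[L3]=93
20. P2: load  L1  bus=[-]  L1: P0=S P1=I P2=S  mem[L1]=16
21. P0: load  L2  bus=[BusRd,Flush]  L2: P0=S P1=I P2=S  mem[L2]=70
22. P2: load  L3  bus=[-]  L3: P0=I P1=I P2=M  mem[L3]=93
23. P2: load  L5  bus=[-]  L5: P0=I P1=I P2=E  mem[L5]=80
24. P1: load  L3  bus=[BusRd,Flush]  L3: P0=I P1=S P2=S  mem[L3]=26
25. P2: load  L3  bus=[-]  L3: P0=I P1=S P2=S  mem[L3]=26
26. P2: store L3 := 94  bus=[BusUpgr]  L3: P0=I P1=I P2=M  mem[L3]=26
27. P2: store L4 := 19  bus=[BusRdX]  L4: P0=I P1=I P2=M  mem[L4]=50
28. P0: load  L3  bus=[BusRd,Flush]  L3: P0=S P1=I P2=S  mem[L3]=94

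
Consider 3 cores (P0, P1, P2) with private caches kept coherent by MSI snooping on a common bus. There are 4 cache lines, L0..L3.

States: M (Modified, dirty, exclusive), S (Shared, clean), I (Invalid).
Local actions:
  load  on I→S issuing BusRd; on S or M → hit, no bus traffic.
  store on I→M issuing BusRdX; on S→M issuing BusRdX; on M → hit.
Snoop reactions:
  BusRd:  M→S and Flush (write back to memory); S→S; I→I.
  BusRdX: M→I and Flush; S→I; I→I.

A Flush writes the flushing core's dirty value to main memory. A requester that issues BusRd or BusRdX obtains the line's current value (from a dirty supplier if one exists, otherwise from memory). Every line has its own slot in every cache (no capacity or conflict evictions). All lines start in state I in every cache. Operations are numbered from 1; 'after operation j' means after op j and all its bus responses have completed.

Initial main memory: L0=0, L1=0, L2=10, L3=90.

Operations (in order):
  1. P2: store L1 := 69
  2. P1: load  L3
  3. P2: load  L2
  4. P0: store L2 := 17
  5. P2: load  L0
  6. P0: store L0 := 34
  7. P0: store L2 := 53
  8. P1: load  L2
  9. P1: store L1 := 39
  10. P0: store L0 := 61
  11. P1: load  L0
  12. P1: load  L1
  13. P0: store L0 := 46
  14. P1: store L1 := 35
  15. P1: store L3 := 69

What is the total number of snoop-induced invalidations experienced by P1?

invalidations = 1

[1] P2: store L1 := 69 | P0:I, P1:I, P2:M(69) | bus: BusRdX
[2] P1: load  L3 | P0:I, P1:S(90), P2:I | bus: BusRd
[3] P2: load  L2 | P0:I, P1:I, P2:S(10) | bus: BusRd
[4] P0: store L2 := 17 | P0:M(17), P1:I, P2:I | bus: BusRdX
[5] P2: load  L0 | P0:I, P1:I, P2:S(0) | bus: BusRd
[6] P0: store L0 := 34 | P0:M(34), P1:I, P2:I | bus: BusRdX
[7] P0: store L2 := 53 | P0:M(53), P1:I, P2:I | bus: none
[8] P1: load  L2 | P0:S(53), P1:S(53), P2:I | bus: BusRd,Flush
[9] P1: store L1 := 39 | P0:I, P1:M(39), P2:I | bus: BusRdX,Flush
[10] P0: store L0 := 61 | P0:M(61), P1:I, P2:I | bus: none
[11] P1: load  L0 | P0:S(61), P1:S(61), P2:I | bus: BusRd,Flush
[12] P1: load  L1 | P0:I, P1:M(39), P2:I | bus: none
[13] P0: store L0 := 46 | P0:M(46), P1:I, P2:I | bus: BusRdX
[14] P1: store L1 := 35 | P0:I, P1:M(35), P2:I | bus: none
[15] P1: store L3 := 69 | P0:I, P1:M(69), P2:I | bus: BusRdX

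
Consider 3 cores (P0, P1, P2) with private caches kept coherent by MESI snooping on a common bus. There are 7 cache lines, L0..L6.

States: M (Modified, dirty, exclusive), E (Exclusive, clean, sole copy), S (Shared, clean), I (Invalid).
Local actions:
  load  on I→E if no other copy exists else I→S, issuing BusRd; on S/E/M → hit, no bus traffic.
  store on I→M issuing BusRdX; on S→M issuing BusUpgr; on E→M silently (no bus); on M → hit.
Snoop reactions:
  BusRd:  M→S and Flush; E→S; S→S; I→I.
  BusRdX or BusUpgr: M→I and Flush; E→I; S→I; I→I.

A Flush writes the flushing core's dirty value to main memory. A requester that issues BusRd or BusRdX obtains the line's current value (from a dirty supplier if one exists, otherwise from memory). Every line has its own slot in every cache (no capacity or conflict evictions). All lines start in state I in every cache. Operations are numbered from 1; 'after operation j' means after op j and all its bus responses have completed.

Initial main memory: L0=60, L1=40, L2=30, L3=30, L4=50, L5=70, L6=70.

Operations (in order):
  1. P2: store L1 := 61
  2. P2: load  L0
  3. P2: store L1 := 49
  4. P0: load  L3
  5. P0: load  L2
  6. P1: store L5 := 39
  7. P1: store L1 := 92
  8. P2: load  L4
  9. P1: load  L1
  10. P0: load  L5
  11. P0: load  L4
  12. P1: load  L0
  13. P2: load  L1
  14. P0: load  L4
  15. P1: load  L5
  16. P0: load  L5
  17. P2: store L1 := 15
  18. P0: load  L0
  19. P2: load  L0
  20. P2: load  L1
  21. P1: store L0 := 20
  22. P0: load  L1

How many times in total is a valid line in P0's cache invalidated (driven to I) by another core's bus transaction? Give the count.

1. P2: store L1 := 61  bus=[BusRdX]  L1: P0=I P1=I P2=M  mem[L1]=40
2. P2: load  L0  bus=[BusRd]  L0: P0=I P1=I P2=E  mem[L0]=60
3. P2: store L1 := 49  bus=[-]  L1: P0=I P1=I P2=M  mem[L1]=40
4. P0: load  L3  bus=[BusRd]  L3: P0=E P1=I P2=I  mem[L3]=30
5. P0: load  L2  bus=[BusRd]  L2: P0=E P1=I P2=I  mem[L2]=30
6. P1: store L5 := 39  bus=[BusRdX]  L5: P0=I P1=M P2=I  mem[L5]=70
7. P1: store L1 := 92  bus=[BusRdX,Flush]  L1: P0=I P1=M P2=I  mem[L1]=49
8. P2: load  L4  bus=[BusRd]  L4: P0=I P1=I P2=E  mem[L4]=50
9. P1: load  L1  bus=[-]  L1: P0=I P1=M P2=I  mem[L1]=49
10. P0: load  L5  bus=[BusRd,Flush]  L5: P0=S P1=S P2=I  mem[L5]=39
11. P0: load  L4  bus=[BusRd]  L4: P0=S P1=I P2=S  mem[L4]=50
12. P1: load  L0  bus=[BusRd]  L0: P0=I P1=S P2=S  mem[L0]=60
13. P2: load  L1  bus=[BusRd,Flush]  L1: P0=I P1=S P2=S  mem[L1]=92
14. P0: load  L4  bus=[-]  L4: P0=S P1=I P2=S  mem[L4]=50
15. P1: load  L5  bus=[-]  L5: P0=S P1=S P2=I  mem[L5]=39
16. P0: load  L5  bus=[-]  L5: P0=S P1=S P2=I  mem[L5]=39
17. P2: store L1 := 15  bus=[BusUpgr]  L1: P0=I P1=I P2=M  mem[L1]=92
18. P0: load  L0  bus=[BusRd]  L0: P0=S P1=S P2=S  mem[L0]=60
19. P2: load  L0  bus=[-]  L0: P0=S P1=S P2=S  mem[L0]=60
20. P2: load  L1  bus=[-]  L1: P0=I P1=I P2=M  mem[L1]=92
21. P1: store L0 := 20  bus=[BusUpgr]  L0: P0=I P1=M P2=I  mem[L0]=60
22. P0: load  L1  bus=[BusRd,Flush]  L1: P0=S P1=I P2=S  mem[L1]=15

invalidations = 1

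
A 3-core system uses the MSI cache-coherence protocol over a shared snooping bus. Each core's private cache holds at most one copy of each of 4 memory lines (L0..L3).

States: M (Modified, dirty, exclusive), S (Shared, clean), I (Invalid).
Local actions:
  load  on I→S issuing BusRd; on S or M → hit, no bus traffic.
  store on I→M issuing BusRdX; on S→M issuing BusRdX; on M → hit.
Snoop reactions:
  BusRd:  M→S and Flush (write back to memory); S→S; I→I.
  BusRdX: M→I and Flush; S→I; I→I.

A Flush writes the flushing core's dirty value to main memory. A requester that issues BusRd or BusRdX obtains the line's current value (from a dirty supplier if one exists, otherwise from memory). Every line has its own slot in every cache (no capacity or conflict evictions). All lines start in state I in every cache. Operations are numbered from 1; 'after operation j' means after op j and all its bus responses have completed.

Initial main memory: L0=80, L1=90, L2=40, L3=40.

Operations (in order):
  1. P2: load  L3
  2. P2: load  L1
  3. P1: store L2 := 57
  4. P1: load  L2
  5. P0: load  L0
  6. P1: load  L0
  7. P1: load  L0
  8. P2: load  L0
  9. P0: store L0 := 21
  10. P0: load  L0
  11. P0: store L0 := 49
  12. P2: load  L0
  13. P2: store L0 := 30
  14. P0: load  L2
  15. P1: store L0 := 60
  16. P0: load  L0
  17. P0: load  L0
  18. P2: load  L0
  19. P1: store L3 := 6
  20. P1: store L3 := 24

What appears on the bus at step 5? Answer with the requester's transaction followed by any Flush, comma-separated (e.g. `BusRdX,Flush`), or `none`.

bus = BusRd

1. P2: load  L3  bus=[BusRd]  L3: P0=I P1=I P2=S  mem[L3]=40
2. P2: load  L1  bus=[BusRd]  L1: P0=I P1=I P2=S  mem[L1]=90
3. P1: store L2 := 57  bus=[BusRdX]  L2: P0=I P1=M P2=I  mem[L2]=40
4. P1: load  L2  bus=[-]  L2: P0=I P1=M P2=I  mem[L2]=40
5. P0: load  L0  bus=[BusRd]  L0: P0=S P1=I P2=I  mem[L0]=80
6. P1: load  L0  bus=[BusRd]  L0: P0=S P1=S P2=I  mem[L0]=80
7. P1: load  L0  bus=[-]  L0: P0=S P1=S P2=I  mem[L0]=80
8. P2: load  L0  bus=[BusRd]  L0: P0=S P1=S P2=S  mem[L0]=80
9. P0: store L0 := 21  bus=[BusRdX]  L0: P0=M P1=I P2=I  mem[L0]=80
10. P0: load  L0  bus=[-]  L0: P0=M P1=I P2=I  mem[L0]=80
11. P0: store L0 := 49  bus=[-]  L0: P0=M P1=I P2=I  mem[L0]=80
12. P2: load  L0  bus=[BusRd,Flush]  L0: P0=S P1=I P2=S  mem[L0]=49
13. P2: store L0 := 30  bus=[BusRdX]  L0: P0=I P1=I P2=M  mem[L0]=49
14. P0: load  L2  bus=[BusRd,Flush]  L2: P0=S P1=S P2=I  mem[L2]=57
15. P1: store L0 := 60  bus=[BusRdX,Flush]  L0: P0=I P1=M P2=I  mem[L0]=30
16. P0: load  L0  bus=[BusRd,Flush]  L0: P0=S P1=S P2=I  mem[L0]=60
17. P0: load  L0  bus=[-]  L0: P0=S P1=S P2=I  mem[L0]=60
18. P2: load  L0  bus=[BusRd]  L0: P0=S P1=S P2=S  mem[L0]=60
19. P1: store L3 := 6  bus=[BusRdX]  L3: P0=I P1=M P2=I  mem[L3]=40
20. P1: store L3 := 24  bus=[-]  L3: P0=I P1=M P2=I  mem[L3]=40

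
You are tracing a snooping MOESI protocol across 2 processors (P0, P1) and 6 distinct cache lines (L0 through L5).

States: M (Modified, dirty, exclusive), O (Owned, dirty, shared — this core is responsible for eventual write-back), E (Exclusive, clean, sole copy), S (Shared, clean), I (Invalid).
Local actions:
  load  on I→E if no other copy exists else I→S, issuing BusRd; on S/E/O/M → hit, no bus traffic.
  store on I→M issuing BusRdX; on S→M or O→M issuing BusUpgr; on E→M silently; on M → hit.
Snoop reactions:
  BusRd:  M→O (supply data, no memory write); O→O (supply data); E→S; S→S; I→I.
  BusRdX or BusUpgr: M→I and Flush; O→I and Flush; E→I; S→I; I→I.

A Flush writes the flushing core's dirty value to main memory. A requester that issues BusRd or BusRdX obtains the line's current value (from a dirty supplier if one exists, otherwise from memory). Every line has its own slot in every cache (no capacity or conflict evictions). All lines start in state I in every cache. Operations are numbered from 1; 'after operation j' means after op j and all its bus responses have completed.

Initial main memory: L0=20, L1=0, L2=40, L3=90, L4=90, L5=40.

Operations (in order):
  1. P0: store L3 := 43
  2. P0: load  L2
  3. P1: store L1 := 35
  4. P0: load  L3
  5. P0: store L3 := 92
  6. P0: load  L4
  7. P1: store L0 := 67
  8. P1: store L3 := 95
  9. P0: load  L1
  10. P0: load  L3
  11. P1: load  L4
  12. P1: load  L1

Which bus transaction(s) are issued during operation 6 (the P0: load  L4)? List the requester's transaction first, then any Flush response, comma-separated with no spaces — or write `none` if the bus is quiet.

bus = BusRd

1. P0: store L3 := 43  bus=[BusRdX]  L3: P0=M P1=I  mem[L3]=90
2. P0: load  L2  bus=[BusRd]  L2: P0=E P1=I  mem[L2]=40
3. P1: store L1 := 35  bus=[BusRdX]  L1: P0=I P1=M  mem[L1]=0
4. P0: load  L3  bus=[-]  L3: P0=M P1=I  mem[L3]=90
5. P0: store L3 := 92  bus=[-]  L3: P0=M P1=I  mem[L3]=90
6. P0: load  L4  bus=[BusRd]  L4: P0=E P1=I  mem[L4]=90
7. P1: store L0 := 67  bus=[BusRdX]  L0: P0=I P1=M  mem[L0]=20
8. P1: store L3 := 95  bus=[BusRdX,Flush]  L3: P0=I P1=M  mem[L3]=92
9. P0: load  L1  bus=[BusRd]  L1: P0=S P1=O  mem[L1]=0
10. P0: load  L3  bus=[BusRd]  L3: P0=S P1=O  mem[L3]=92
11. P1: load  L4  bus=[BusRd]  L4: P0=S P1=S  mem[L4]=90
12. P1: load  L1  bus=[-]  L1: P0=S P1=O  mem[L1]=0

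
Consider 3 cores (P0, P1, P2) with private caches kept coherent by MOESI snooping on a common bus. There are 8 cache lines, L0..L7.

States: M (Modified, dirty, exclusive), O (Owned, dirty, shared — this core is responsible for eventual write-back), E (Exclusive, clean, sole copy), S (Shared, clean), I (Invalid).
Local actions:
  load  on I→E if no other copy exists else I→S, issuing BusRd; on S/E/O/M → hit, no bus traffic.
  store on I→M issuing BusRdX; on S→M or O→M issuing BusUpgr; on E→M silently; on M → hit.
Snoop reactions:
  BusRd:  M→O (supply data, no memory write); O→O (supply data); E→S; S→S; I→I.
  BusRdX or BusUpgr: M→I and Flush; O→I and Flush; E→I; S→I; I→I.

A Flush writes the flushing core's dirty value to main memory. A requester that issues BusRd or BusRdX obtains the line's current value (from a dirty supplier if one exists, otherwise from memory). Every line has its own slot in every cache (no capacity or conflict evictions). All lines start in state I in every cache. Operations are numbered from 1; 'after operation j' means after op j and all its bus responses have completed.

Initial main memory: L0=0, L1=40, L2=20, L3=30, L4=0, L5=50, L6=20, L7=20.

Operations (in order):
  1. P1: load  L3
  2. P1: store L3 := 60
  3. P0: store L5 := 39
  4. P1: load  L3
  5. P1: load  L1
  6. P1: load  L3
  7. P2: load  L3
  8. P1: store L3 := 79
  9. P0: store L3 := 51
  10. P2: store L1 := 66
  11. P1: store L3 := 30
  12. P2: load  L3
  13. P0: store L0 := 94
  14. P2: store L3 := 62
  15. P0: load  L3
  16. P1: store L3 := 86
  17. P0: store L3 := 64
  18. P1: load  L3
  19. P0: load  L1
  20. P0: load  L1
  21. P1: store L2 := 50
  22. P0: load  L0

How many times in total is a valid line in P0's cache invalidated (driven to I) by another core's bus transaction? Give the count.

[1] P1: load  L3 | P0:I, P1:E(30), P2:I | bus: BusRd
[2] P1: store L3 := 60 | P0:I, P1:M(60), P2:I | bus: none
[3] P0: store L5 := 39 | P0:M(39), P1:I, P2:I | bus: BusRdX
[4] P1: load  L3 | P0:I, P1:M(60), P2:I | bus: none
[5] P1: load  L1 | P0:I, P1:E(40), P2:I | bus: BusRd
[6] P1: load  L3 | P0:I, P1:M(60), P2:I | bus: none
[7] P2: load  L3 | P0:I, P1:O(60), P2:S(60) | bus: BusRd
[8] P1: store L3 := 79 | P0:I, P1:M(79), P2:I | bus: BusUpgr
[9] P0: store L3 := 51 | P0:M(51), P1:I, P2:I | bus: BusRdX,Flush
[10] P2: store L1 := 66 | P0:I, P1:I, P2:M(66) | bus: BusRdX
[11] P1: store L3 := 30 | P0:I, P1:M(30), P2:I | bus: BusRdX,Flush
[12] P2: load  L3 | P0:I, P1:O(30), P2:S(30) | bus: BusRd
[13] P0: store L0 := 94 | P0:M(94), P1:I, P2:I | bus: BusRdX
[14] P2: store L3 := 62 | P0:I, P1:I, P2:M(62) | bus: BusUpgr,Flush
[15] P0: load  L3 | P0:S(62), P1:I, P2:O(62) | bus: BusRd
[16] P1: store L3 := 86 | P0:I, P1:M(86), P2:I | bus: BusRdX,Flush
[17] P0: store L3 := 64 | P0:M(64), P1:I, P2:I | bus: BusRdX,Flush
[18] P1: load  L3 | P0:O(64), P1:S(64), P2:I | bus: BusRd
[19] P0: load  L1 | P0:S(66), P1:I, P2:O(66) | bus: BusRd
[20] P0: load  L1 | P0:S(66), P1:I, P2:O(66) | bus: none
[21] P1: store L2 := 50 | P0:I, P1:M(50), P2:I | bus: BusRdX
[22] P0: load  L0 | P0:M(94), P1:I, P2:I | bus: none

invalidations = 2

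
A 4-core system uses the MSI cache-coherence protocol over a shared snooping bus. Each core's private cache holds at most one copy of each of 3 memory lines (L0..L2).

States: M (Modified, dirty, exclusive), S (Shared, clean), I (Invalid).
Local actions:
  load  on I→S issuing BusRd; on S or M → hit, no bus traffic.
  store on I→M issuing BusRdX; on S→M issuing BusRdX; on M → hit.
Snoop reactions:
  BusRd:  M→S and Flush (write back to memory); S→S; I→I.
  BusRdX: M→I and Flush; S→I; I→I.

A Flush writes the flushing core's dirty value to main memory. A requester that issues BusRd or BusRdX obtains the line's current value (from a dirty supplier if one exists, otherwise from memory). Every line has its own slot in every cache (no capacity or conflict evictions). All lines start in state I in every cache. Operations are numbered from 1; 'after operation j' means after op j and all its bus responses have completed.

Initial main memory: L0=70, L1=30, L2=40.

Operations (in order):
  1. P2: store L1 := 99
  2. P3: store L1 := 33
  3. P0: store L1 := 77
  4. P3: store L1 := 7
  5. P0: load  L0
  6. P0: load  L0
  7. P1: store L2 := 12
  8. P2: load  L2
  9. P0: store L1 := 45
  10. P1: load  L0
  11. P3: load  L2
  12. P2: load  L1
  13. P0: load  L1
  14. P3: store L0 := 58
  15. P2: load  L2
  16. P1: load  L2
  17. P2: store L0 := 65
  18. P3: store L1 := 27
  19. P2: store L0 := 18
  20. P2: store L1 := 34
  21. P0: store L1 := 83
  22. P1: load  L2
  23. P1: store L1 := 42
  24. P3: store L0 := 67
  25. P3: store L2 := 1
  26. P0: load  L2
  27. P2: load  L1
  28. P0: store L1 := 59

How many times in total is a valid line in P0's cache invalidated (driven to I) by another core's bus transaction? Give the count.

invalidations = 4

1. P2: store L1 := 99  bus=[BusRdX]  L1: P0=I P1=I P2=M P3=I  mem[L1]=30
2. P3: store L1 := 33  bus=[BusRdX,Flush]  L1: P0=I P1=I P2=I P3=M  mem[L1]=99
3. P0: store L1 := 77  bus=[BusRdX,Flush]  L1: P0=M P1=I P2=I P3=I  mem[L1]=33
4. P3: store L1 := 7  bus=[BusRdX,Flush]  L1: P0=I P1=I P2=I P3=M  mem[L1]=77
5. P0: load  L0  bus=[BusRd]  L0: P0=S P1=I P2=I P3=I  mem[L0]=70
6. P0: load  L0  bus=[-]  L0: P0=S P1=I P2=I P3=I  mem[L0]=70
7. P1: store L2 := 12  bus=[BusRdX]  L2: P0=I P1=M P2=I P3=I  mem[L2]=40
8. P2: load  L2  bus=[BusRd,Flush]  L2: P0=I P1=S P2=S P3=I  mem[L2]=12
9. P0: store L1 := 45  bus=[BusRdX,Flush]  L1: P0=M P1=I P2=I P3=I  mem[L1]=7
10. P1: load  L0  bus=[BusRd]  L0: P0=S P1=S P2=I P3=I  mem[L0]=70
11. P3: load  L2  bus=[BusRd]  L2: P0=I P1=S P2=S P3=S  mem[L2]=12
12. P2: load  L1  bus=[BusRd,Flush]  L1: P0=S P1=I P2=S P3=I  mem[L1]=45
13. P0: load  L1  bus=[-]  L1: P0=S P1=I P2=S P3=I  mem[L1]=45
14. P3: store L0 := 58  bus=[BusRdX]  L0: P0=I P1=I P2=I P3=M  mem[L0]=70
15. P2: load  L2  bus=[-]  L2: P0=I P1=S P2=S P3=S  mem[L2]=12
16. P1: load  L2  bus=[-]  L2: P0=I P1=S P2=S P3=S  mem[L2]=12
17. P2: store L0 := 65  bus=[BusRdX,Flush]  L0: P0=I P1=I P2=M P3=I  mem[L0]=58
18. P3: store L1 := 27  bus=[BusRdX]  L1: P0=I P1=I P2=I P3=M  mem[L1]=45
19. P2: store L0 := 18  bus=[-]  L0: P0=I P1=I P2=M P3=I  mem[L0]=58
20. P2: store L1 := 34  bus=[BusRdX,Flush]  L1: P0=I P1=I P2=M P3=I  mem[L1]=27
21. P0: store L1 := 83  bus=[BusRdX,Flush]  L1: P0=M P1=I P2=I P3=I  mem[L1]=34
22. P1: load  L2  bus=[-]  L2: P0=I P1=S P2=S P3=S  mem[L2]=12
23. P1: store L1 := 42  bus=[BusRdX,Flush]  L1: P0=I P1=M P2=I P3=I  mem[L1]=83
24. P3: store L0 := 67  bus=[BusRdX,Flush]  L0: P0=I P1=I P2=I P3=M  mem[L0]=18
25. P3: store L2 := 1  bus=[BusRdX]  L2: P0=I P1=I P2=I P3=M  mem[L2]=12
26. P0: load  L2  bus=[BusRd,Flush]  L2: P0=S P1=I P2=I P3=S  mem[L2]=1
27. P2: load  L1  bus=[BusRd,Flush]  L1: P0=I P1=S P2=S P3=I  mem[L1]=42
28. P0: store L1 := 59  bus=[BusRdX]  L1: P0=M P1=I P2=I P3=I  mem[L1]=42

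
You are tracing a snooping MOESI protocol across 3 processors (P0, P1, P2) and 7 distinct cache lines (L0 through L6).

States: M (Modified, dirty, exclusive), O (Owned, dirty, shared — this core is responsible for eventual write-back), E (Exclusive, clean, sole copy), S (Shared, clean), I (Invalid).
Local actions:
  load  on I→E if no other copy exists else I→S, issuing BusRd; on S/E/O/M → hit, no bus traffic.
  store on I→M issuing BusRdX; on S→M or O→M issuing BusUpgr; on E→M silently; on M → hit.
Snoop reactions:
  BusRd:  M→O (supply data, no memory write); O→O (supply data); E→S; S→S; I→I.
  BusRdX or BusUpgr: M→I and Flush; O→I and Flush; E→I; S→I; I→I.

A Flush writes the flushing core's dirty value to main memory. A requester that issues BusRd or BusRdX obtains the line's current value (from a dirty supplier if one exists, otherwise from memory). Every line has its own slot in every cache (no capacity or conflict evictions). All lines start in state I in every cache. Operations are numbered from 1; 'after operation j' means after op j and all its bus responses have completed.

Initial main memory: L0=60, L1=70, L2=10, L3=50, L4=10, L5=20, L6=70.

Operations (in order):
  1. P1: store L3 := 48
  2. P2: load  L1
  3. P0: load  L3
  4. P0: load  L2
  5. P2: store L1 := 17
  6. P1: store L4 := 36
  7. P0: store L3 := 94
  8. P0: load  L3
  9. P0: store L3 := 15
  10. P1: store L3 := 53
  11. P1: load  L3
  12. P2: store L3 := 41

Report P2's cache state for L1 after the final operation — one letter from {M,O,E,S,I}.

state = M

step 1: P1: store L3 := 48  ⟶  IMI  (L3)  txn=BusRdX  M[L3]=50
step 2: P2: load  L1  ⟶  IIE  (L1)  txn=BusRd  M[L1]=70
step 3: P0: load  L3  ⟶  SOI  (L3)  txn=BusRd  M[L3]=50
step 4: P0: load  L2  ⟶  EII  (L2)  txn=BusRd  M[L2]=10
step 5: P2: store L1 := 17  ⟶  IIM  (L1)  txn=∅  M[L1]=70
step 6: P1: store L4 := 36  ⟶  IMI  (L4)  txn=BusRdX  M[L4]=10
step 7: P0: store L3 := 94  ⟶  MII  (L3)  txn=BusUpgr+Flush  M[L3]=48
step 8: P0: load  L3  ⟶  MII  (L3)  txn=∅  M[L3]=48
step 9: P0: store L3 := 15  ⟶  MII  (L3)  txn=∅  M[L3]=48
step 10: P1: store L3 := 53  ⟶  IMI  (L3)  txn=BusRdX+Flush  M[L3]=15
step 11: P1: load  L3  ⟶  IMI  (L3)  txn=∅  M[L3]=15
step 12: P2: store L3 := 41  ⟶  IIM  (L3)  txn=BusRdX+Flush  M[L3]=53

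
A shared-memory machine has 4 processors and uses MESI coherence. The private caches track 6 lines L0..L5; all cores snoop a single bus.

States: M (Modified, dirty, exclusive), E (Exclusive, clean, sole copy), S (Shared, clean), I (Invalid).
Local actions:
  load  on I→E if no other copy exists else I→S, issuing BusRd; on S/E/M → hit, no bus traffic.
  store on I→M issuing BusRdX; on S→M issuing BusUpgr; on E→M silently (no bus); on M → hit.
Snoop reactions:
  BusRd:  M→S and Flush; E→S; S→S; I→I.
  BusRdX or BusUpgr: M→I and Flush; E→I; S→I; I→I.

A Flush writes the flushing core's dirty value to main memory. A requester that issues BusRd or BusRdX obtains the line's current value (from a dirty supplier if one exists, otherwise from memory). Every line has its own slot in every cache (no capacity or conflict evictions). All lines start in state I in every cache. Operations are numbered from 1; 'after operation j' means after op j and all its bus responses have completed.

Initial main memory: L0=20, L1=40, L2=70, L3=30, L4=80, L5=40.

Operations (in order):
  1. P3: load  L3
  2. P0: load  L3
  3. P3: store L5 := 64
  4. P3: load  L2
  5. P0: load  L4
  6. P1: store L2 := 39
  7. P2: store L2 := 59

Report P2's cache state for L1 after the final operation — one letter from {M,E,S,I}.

[1] P3: load  L3 | P0:I, P1:I, P2:I, P3:E(30) | bus: BusRd
[2] P0: load  L3 | P0:S(30), P1:I, P2:I, P3:S(30) | bus: BusRd
[3] P3: store L5 := 64 | P0:I, P1:I, P2:I, P3:M(64) | bus: BusRdX
[4] P3: load  L2 | P0:I, P1:I, P2:I, P3:E(70) | bus: BusRd
[5] P0: load  L4 | P0:E(80), P1:I, P2:I, P3:I | bus: BusRd
[6] P1: store L2 := 39 | P0:I, P1:M(39), P2:I, P3:I | bus: BusRdX
[7] P2: store L2 := 59 | P0:I, P1:I, P2:M(59), P3:I | bus: BusRdX,Flush

state = I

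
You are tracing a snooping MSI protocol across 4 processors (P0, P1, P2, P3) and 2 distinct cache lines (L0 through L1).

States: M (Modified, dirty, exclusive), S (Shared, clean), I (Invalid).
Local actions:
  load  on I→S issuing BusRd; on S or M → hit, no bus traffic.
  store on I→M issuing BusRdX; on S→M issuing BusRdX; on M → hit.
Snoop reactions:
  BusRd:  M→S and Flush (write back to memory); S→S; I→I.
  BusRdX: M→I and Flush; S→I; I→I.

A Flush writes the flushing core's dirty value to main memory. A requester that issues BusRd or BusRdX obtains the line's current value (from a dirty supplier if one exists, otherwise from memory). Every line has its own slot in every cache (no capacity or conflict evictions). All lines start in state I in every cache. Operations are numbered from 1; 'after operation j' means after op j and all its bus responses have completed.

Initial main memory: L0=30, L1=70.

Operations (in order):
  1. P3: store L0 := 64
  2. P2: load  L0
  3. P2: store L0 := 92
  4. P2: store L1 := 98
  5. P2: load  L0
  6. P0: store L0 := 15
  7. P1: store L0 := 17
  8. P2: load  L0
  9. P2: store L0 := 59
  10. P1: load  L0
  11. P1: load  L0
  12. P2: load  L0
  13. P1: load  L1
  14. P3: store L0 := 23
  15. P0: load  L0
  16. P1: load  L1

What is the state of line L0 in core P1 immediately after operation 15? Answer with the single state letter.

state = I

1. P3: store L0 := 64  bus=[BusRdX]  L0: P0=I P1=I P2=I P3=M  mem[L0]=30
2. P2: load  L0  bus=[BusRd,Flush]  L0: P0=I P1=I P2=S P3=S  mem[L0]=64
3. P2: store L0 := 92  bus=[BusRdX]  L0: P0=I P1=I P2=M P3=I  mem[L0]=64
4. P2: store L1 := 98  bus=[BusRdX]  L1: P0=I P1=I P2=M P3=I  mem[L1]=70
5. P2: load  L0  bus=[-]  L0: P0=I P1=I P2=M P3=I  mem[L0]=64
6. P0: store L0 := 15  bus=[BusRdX,Flush]  L0: P0=M P1=I P2=I P3=I  mem[L0]=92
7. P1: store L0 := 17  bus=[BusRdX,Flush]  L0: P0=I P1=M P2=I P3=I  mem[L0]=15
8. P2: load  L0  bus=[BusRd,Flush]  L0: P0=I P1=S P2=S P3=I  mem[L0]=17
9. P2: store L0 := 59  bus=[BusRdX]  L0: P0=I P1=I P2=M P3=I  mem[L0]=17
10. P1: load  L0  bus=[BusRd,Flush]  L0: P0=I P1=S P2=S P3=I  mem[L0]=59
11. P1: load  L0  bus=[-]  L0: P0=I P1=S P2=S P3=I  mem[L0]=59
12. P2: load  L0  bus=[-]  L0: P0=I P1=S P2=S P3=I  mem[L0]=59
13. P1: load  L1  bus=[BusRd,Flush]  L1: P0=I P1=S P2=S P3=I  mem[L1]=98
14. P3: store L0 := 23  bus=[BusRdX]  L0: P0=I P1=I P2=I P3=M  mem[L0]=59
15. P0: load  L0  bus=[BusRd,Flush]  L0: P0=S P1=I P2=I P3=S  mem[L0]=23
16. P1: load  L1  bus=[-]  L1: P0=I P1=S P2=S P3=I  mem[L1]=98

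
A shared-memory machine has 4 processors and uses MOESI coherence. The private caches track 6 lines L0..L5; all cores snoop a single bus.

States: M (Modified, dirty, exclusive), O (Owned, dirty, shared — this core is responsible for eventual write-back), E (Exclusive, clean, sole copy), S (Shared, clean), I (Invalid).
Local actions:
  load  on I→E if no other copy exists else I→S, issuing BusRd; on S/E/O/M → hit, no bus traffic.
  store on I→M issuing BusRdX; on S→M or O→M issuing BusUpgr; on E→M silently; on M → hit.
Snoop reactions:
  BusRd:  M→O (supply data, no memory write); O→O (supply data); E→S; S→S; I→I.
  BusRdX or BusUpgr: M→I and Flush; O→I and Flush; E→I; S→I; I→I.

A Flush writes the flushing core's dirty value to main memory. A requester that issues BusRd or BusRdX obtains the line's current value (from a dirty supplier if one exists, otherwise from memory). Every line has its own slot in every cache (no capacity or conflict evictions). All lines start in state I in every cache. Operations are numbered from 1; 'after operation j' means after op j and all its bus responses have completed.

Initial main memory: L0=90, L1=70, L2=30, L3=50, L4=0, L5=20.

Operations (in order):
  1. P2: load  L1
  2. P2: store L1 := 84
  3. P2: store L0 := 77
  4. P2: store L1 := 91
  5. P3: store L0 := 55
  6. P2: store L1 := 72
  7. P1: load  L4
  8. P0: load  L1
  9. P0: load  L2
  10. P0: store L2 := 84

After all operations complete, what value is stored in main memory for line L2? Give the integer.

  op1 P2: load  L1 → I/I/E/I on L1; bus BusRd; mem=70
  op2 P2: store L1 := 84 → I/I/M/I on L1; bus (none); mem=70
  op3 P2: store L0 := 77 → I/I/M/I on L0; bus BusRdX; mem=90
  op4 P2: store L1 := 91 → I/I/M/I on L1; bus (none); mem=70
  op5 P3: store L0 := 55 → I/I/I/M on L0; bus BusRdX Flush; mem=77
  op6 P2: store L1 := 72 → I/I/M/I on L1; bus (none); mem=70
  op7 P1: load  L4 → I/E/I/I on L4; bus BusRd; mem=0
  op8 P0: load  L1 → S/I/O/I on L1; bus BusRd; mem=70
  op9 P0: load  L2 → E/I/I/I on L2; bus BusRd; mem=30
  op10 P0: store L2 := 84 → M/I/I/I on L2; bus (none); mem=30

memory[L2] = 30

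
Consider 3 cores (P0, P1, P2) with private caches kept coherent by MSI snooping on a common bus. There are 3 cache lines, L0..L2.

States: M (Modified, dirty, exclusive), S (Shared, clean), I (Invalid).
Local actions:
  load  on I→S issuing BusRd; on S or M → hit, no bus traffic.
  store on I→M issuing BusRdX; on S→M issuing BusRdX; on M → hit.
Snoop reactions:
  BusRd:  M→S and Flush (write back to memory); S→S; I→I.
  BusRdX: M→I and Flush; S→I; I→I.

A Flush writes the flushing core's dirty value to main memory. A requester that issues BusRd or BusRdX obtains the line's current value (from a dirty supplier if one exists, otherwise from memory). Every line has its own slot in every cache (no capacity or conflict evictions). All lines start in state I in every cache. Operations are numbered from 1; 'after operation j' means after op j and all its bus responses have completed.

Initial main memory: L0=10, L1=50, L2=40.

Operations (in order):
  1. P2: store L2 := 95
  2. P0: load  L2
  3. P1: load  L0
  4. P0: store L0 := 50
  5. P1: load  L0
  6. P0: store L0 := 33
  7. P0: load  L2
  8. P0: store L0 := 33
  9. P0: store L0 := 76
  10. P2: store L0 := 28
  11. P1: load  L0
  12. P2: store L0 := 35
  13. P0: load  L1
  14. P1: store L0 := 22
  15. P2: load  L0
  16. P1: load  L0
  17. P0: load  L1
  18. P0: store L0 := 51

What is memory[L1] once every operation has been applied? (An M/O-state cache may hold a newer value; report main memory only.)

step 1: P2: store L2 := 95  ⟶  IIM  (L2)  txn=BusRdX  M[L2]=40
step 2: P0: load  L2  ⟶  SIS  (L2)  txn=BusRd+Flush  M[L2]=95
step 3: P1: load  L0  ⟶  ISI  (L0)  txn=BusRd  M[L0]=10
step 4: P0: store L0 := 50  ⟶  MII  (L0)  txn=BusRdX  M[L0]=10
step 5: P1: load  L0  ⟶  SSI  (L0)  txn=BusRd+Flush  M[L0]=50
step 6: P0: store L0 := 33  ⟶  MII  (L0)  txn=BusRdX  M[L0]=50
step 7: P0: load  L2  ⟶  SIS  (L2)  txn=∅  M[L2]=95
step 8: P0: store L0 := 33  ⟶  MII  (L0)  txn=∅  M[L0]=50
step 9: P0: store L0 := 76  ⟶  MII  (L0)  txn=∅  M[L0]=50
step 10: P2: store L0 := 28  ⟶  IIM  (L0)  txn=BusRdX+Flush  M[L0]=76
step 11: P1: load  L0  ⟶  ISS  (L0)  txn=BusRd+Flush  M[L0]=28
step 12: P2: store L0 := 35  ⟶  IIM  (L0)  txn=BusRdX  M[L0]=28
step 13: P0: load  L1  ⟶  SII  (L1)  txn=BusRd  M[L1]=50
step 14: P1: store L0 := 22  ⟶  IMI  (L0)  txn=BusRdX+Flush  M[L0]=35
step 15: P2: load  L0  ⟶  ISS  (L0)  txn=BusRd+Flush  M[L0]=22
step 16: P1: load  L0  ⟶  ISS  (L0)  txn=∅  M[L0]=22
step 17: P0: load  L1  ⟶  SII  (L1)  txn=∅  M[L1]=50
step 18: P0: store L0 := 51  ⟶  MII  (L0)  txn=BusRdX  M[L0]=22

memory[L1] = 50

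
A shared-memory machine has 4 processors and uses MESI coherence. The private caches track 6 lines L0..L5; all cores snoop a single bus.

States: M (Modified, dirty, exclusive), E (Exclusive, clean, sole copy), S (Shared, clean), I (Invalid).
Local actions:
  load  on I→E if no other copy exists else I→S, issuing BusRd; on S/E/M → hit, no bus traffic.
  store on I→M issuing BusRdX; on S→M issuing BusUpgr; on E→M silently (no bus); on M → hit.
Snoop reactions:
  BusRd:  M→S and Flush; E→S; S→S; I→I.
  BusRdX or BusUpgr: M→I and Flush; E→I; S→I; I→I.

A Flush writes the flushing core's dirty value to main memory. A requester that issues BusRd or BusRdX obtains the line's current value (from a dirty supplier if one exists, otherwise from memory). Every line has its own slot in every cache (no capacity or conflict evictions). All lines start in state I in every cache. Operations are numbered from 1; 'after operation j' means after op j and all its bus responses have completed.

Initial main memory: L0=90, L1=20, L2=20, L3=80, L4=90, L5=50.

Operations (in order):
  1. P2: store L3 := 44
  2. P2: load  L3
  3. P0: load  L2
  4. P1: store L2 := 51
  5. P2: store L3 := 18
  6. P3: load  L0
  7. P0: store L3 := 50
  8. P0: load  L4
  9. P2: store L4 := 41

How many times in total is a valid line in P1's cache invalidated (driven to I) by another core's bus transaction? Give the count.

invalidations = 0

step 1: P2: store L3 := 44  ⟶  IIMI  (L3)  txn=BusRdX  M[L3]=80
step 2: P2: load  L3  ⟶  IIMI  (L3)  txn=∅  M[L3]=80
step 3: P0: load  L2  ⟶  EIII  (L2)  txn=BusRd  M[L2]=20
step 4: P1: store L2 := 51  ⟶  IMII  (L2)  txn=BusRdX  M[L2]=20
step 5: P2: store L3 := 18  ⟶  IIMI  (L3)  txn=∅  M[L3]=80
step 6: P3: load  L0  ⟶  IIIE  (L0)  txn=BusRd  M[L0]=90
step 7: P0: store L3 := 50  ⟶  MIII  (L3)  txn=BusRdX+Flush  M[L3]=18
step 8: P0: load  L4  ⟶  EIII  (L4)  txn=BusRd  M[L4]=90
step 9: P2: store L4 := 41  ⟶  IIMI  (L4)  txn=BusRdX  M[L4]=90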